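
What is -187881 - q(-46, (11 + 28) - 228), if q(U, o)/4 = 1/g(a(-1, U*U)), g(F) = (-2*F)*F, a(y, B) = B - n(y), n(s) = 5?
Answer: -837258045799/4456321 ≈ -1.8788e+5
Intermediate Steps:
a(y, B) = -5 + B (a(y, B) = B - 1*5 = B - 5 = -5 + B)
g(F) = -2*F²
q(U, o) = -2/(-5 + U²)² (q(U, o) = 4/((-2*(-5 + U*U)²)) = 4/((-2*(-5 + U²)²)) = 4*(-1/(2*(-5 + U²)²)) = -2/(-5 + U²)²)
-187881 - q(-46, (11 + 28) - 228) = -187881 - (-2)/(-5 + (-46)²)² = -187881 - (-2)/(-5 + 2116)² = -187881 - (-2)/2111² = -187881 - (-2)/4456321 = -187881 - 1*(-2/4456321) = -187881 + 2/4456321 = -837258045799/4456321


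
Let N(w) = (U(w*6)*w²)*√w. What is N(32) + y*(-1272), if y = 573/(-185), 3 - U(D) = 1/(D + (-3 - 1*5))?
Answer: 728856/185 + 282112*√2/23 ≈ 21286.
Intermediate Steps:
U(D) = 3 - 1/(-8 + D) (U(D) = 3 - 1/(D + (-3 - 1*5)) = 3 - 1/(D + (-3 - 5)) = 3 - 1/(D - 8) = 3 - 1/(-8 + D))
y = -573/185 (y = 573*(-1/185) = -573/185 ≈ -3.0973)
N(w) = w^(5/2)*(-25 + 18*w)/(-8 + 6*w) (N(w) = (((-25 + 3*(w*6))/(-8 + w*6))*w²)*√w = (((-25 + 3*(6*w))/(-8 + 6*w))*w²)*√w = (((-25 + 18*w)/(-8 + 6*w))*w²)*√w = (w²*(-25 + 18*w)/(-8 + 6*w))*√w = w^(5/2)*(-25 + 18*w)/(-8 + 6*w))
N(32) + y*(-1272) = 32^(5/2)*(-25 + 18*32)/(2*(-4 + 3*32)) - 573/185*(-1272) = (4096*√2)*(-25 + 576)/(2*(-4 + 96)) + 728856/185 = (½)*(4096*√2)*551/92 + 728856/185 = (½)*(4096*√2)*(1/92)*551 + 728856/185 = 282112*√2/23 + 728856/185 = 728856/185 + 282112*√2/23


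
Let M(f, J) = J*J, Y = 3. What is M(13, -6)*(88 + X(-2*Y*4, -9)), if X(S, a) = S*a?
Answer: 10944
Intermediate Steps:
M(f, J) = J**2
M(13, -6)*(88 + X(-2*Y*4, -9)) = (-6)**2*(88 + (-2*3*4)*(-9)) = 36*(88 - 6*4*(-9)) = 36*(88 - 24*(-9)) = 36*(88 + 216) = 36*304 = 10944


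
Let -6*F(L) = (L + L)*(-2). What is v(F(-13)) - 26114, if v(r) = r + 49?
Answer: -78221/3 ≈ -26074.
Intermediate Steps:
F(L) = 2*L/3 (F(L) = -(L + L)*(-2)/6 = -2*L*(-2)/6 = -(-2)*L/3 = 2*L/3)
v(r) = 49 + r
v(F(-13)) - 26114 = (49 + (⅔)*(-13)) - 26114 = (49 - 26/3) - 26114 = 121/3 - 26114 = -78221/3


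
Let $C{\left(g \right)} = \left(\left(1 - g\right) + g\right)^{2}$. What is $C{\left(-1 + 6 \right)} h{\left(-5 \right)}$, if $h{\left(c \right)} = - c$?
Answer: $5$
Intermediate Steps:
$C{\left(g \right)} = 1$ ($C{\left(g \right)} = 1^{2} = 1$)
$C{\left(-1 + 6 \right)} h{\left(-5 \right)} = 1 \left(\left(-1\right) \left(-5\right)\right) = 1 \cdot 5 = 5$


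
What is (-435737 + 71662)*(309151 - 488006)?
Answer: 65116634125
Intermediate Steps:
(-435737 + 71662)*(309151 - 488006) = -364075*(-178855) = 65116634125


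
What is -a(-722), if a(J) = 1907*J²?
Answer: -994088588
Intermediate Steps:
-a(-722) = -1907*(-722)² = -1907*521284 = -1*994088588 = -994088588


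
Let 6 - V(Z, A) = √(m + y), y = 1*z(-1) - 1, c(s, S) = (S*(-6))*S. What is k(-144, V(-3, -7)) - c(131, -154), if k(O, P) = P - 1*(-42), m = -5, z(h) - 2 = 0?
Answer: 142344 - 2*I ≈ 1.4234e+5 - 2.0*I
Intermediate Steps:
c(s, S) = -6*S² (c(s, S) = (-6*S)*S = -6*S²)
z(h) = 2 (z(h) = 2 + 0 = 2)
y = 1 (y = 1*2 - 1 = 2 - 1 = 1)
V(Z, A) = 6 - 2*I (V(Z, A) = 6 - √(-5 + 1) = 6 - √(-4) = 6 - 2*I)
k(O, P) = 42 + P (k(O, P) = P + 42 = 42 + P)
k(-144, V(-3, -7)) - c(131, -154) = (42 + (6 - 2*I)) - (-6)*(-154)² = (48 - 2*I) - (-6)*23716 = (48 - 2*I) - 1*(-142296) = (48 - 2*I) + 142296 = 142344 - 2*I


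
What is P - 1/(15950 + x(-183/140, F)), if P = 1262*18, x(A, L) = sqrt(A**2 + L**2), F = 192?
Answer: 113252126759213476/4985566432111 + 420*sqrt(80285321)/4985566432111 ≈ 22716.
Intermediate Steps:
P = 22716
P - 1/(15950 + x(-183/140, F)) = 22716 - 1/(15950 + sqrt((-183/140)**2 + 192**2)) = 22716 - 1/(15950 + sqrt((-183*1/140)**2 + 36864)) = 22716 - 1/(15950 + sqrt((-183/140)**2 + 36864)) = 22716 - 1/(15950 + sqrt(33489/19600 + 36864)) = 22716 - 1/(15950 + sqrt(722567889/19600)) = 22716 - 1/(15950 + 3*sqrt(80285321)/140)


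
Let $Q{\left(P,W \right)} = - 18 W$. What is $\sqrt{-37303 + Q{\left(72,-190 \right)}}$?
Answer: $i \sqrt{33883} \approx 184.07 i$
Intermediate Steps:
$\sqrt{-37303 + Q{\left(72,-190 \right)}} = \sqrt{-37303 - -3420} = \sqrt{-37303 + 3420} = \sqrt{-33883} = i \sqrt{33883}$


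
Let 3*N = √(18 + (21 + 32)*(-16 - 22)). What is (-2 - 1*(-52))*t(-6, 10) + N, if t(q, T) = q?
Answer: -300 + 2*I*√499/3 ≈ -300.0 + 14.892*I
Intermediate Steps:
N = 2*I*√499/3 (N = √(18 + (21 + 32)*(-16 - 22))/3 = √(18 + 53*(-38))/3 = √(18 - 2014)/3 = √(-1996)/3 = (2*I*√499)/3 = 2*I*√499/3 ≈ 14.892*I)
(-2 - 1*(-52))*t(-6, 10) + N = (-2 - 1*(-52))*(-6) + 2*I*√499/3 = (-2 + 52)*(-6) + 2*I*√499/3 = 50*(-6) + 2*I*√499/3 = -300 + 2*I*√499/3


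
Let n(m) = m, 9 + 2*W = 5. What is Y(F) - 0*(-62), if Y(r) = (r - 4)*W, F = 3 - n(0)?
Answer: 2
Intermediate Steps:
W = -2 (W = -9/2 + (1/2)*5 = -9/2 + 5/2 = -2)
F = 3 (F = 3 - 1*0 = 3 + 0 = 3)
Y(r) = 8 - 2*r (Y(r) = (r - 4)*(-2) = (-4 + r)*(-2) = 8 - 2*r)
Y(F) - 0*(-62) = (8 - 2*3) - 0*(-62) = (8 - 6) - 212*0 = 2 + 0 = 2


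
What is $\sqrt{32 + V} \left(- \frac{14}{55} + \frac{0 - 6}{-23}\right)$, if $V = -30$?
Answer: $\frac{8 \sqrt{2}}{1265} \approx 0.0089436$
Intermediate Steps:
$\sqrt{32 + V} \left(- \frac{14}{55} + \frac{0 - 6}{-23}\right) = \sqrt{32 - 30} \left(- \frac{14}{55} + \frac{0 - 6}{-23}\right) = \sqrt{2} \left(\left(-14\right) \frac{1}{55} + \left(0 - 6\right) \left(- \frac{1}{23}\right)\right) = \sqrt{2} \left(- \frac{14}{55} - - \frac{6}{23}\right) = \sqrt{2} \left(- \frac{14}{55} + \frac{6}{23}\right) = \sqrt{2} \cdot \frac{8}{1265} = \frac{8 \sqrt{2}}{1265}$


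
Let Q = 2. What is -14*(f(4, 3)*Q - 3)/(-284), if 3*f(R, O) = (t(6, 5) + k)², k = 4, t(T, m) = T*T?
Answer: 22337/426 ≈ 52.434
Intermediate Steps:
t(T, m) = T²
f(R, O) = 1600/3 (f(R, O) = (6² + 4)²/3 = (36 + 4)²/3 = (⅓)*40² = (⅓)*1600 = 1600/3)
-14*(f(4, 3)*Q - 3)/(-284) = -14*((1600/3)*2 - 3)/(-284) = -14*(3200/3 - 3)*(-1/284) = -14*3191/3*(-1/284) = -44674/3*(-1/284) = 22337/426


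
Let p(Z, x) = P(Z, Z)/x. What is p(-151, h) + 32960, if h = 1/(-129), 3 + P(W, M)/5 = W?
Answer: 132290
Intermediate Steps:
P(W, M) = -15 + 5*W
h = -1/129 ≈ -0.0077519
p(Z, x) = (-15 + 5*Z)/x
p(-151, h) + 32960 = 5*(-3 - 151)/(-1/129) + 32960 = 5*(-129)*(-154) + 32960 = 99330 + 32960 = 132290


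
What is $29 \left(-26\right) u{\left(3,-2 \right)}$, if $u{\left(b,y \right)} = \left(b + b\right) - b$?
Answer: $-2262$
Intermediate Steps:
$u{\left(b,y \right)} = b$ ($u{\left(b,y \right)} = 2 b - b = b$)
$29 \left(-26\right) u{\left(3,-2 \right)} = 29 \left(-26\right) 3 = \left(-754\right) 3 = -2262$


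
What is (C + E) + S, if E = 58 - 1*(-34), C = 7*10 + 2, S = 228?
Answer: 392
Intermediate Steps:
C = 72 (C = 70 + 2 = 72)
E = 92 (E = 58 + 34 = 92)
(C + E) + S = (72 + 92) + 228 = 164 + 228 = 392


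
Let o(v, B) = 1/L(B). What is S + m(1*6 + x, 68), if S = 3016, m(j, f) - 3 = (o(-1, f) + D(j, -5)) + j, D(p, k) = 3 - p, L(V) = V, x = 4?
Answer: 205497/68 ≈ 3022.0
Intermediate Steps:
o(v, B) = 1/B
m(j, f) = 6 + 1/f (m(j, f) = 3 + ((1/f + (3 - j)) + j) = 3 + ((3 + 1/f - j) + j) = 3 + (3 + 1/f) = 6 + 1/f)
S + m(1*6 + x, 68) = 3016 + (6 + 1/68) = 3016 + 409/68 = 205497/68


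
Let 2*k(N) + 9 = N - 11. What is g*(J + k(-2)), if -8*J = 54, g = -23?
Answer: 1633/4 ≈ 408.25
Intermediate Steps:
J = -27/4 (J = -1/8*54 = -27/4 ≈ -6.7500)
k(N) = -10 + N/2 (k(N) = -9/2 + (N - 11)/2 = -9/2 + (-11 + N)/2 = -9/2 + (-11/2 + N/2) = -10 + N/2)
g*(J + k(-2)) = -23*(-27/4 + (-10 + (1/2)*(-2))) = -23*(-27/4 + (-10 - 1)) = -23*(-27/4 - 11) = -23*(-71/4) = 1633/4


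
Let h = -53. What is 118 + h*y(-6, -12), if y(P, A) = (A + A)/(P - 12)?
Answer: 142/3 ≈ 47.333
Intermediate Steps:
y(P, A) = 2*A/(-12 + P) (y(P, A) = (2*A)/(-12 + P) = 2*A/(-12 + P))
118 + h*y(-6, -12) = 118 - 106*(-12)/(-12 - 6) = 118 - 106*(-12)/(-18) = 118 - 106*(-12)*(-1)/18 = 118 - 53*4/3 = 118 - 212/3 = 142/3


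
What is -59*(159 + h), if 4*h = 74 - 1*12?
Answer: -20591/2 ≈ -10296.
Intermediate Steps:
h = 31/2 (h = (74 - 1*12)/4 = (74 - 12)/4 = (¼)*62 = 31/2 ≈ 15.500)
-59*(159 + h) = -59*(159 + 31/2) = -59*349/2 = -20591/2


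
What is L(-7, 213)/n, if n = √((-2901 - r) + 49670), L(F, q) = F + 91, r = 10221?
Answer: 42*√9137/9137 ≈ 0.43939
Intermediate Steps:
L(F, q) = 91 + F
n = 2*√9137 (n = √((-2901 - 1*10221) + 49670) = √((-2901 - 10221) + 49670) = √(-13122 + 49670) = √36548 = 2*√9137 ≈ 191.18)
L(-7, 213)/n = (91 - 7)/((2*√9137)) = 84*(√9137/18274) = 42*√9137/9137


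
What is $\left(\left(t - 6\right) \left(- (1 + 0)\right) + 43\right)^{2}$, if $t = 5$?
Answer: $1936$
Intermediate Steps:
$\left(\left(t - 6\right) \left(- (1 + 0)\right) + 43\right)^{2} = \left(\left(5 - 6\right) \left(- (1 + 0)\right) + 43\right)^{2} = \left(- \left(-1\right) 1 + 43\right)^{2} = \left(\left(-1\right) \left(-1\right) + 43\right)^{2} = \left(1 + 43\right)^{2} = 44^{2} = 1936$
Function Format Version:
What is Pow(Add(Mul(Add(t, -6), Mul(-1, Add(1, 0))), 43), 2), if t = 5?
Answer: 1936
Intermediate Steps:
Pow(Add(Mul(Add(t, -6), Mul(-1, Add(1, 0))), 43), 2) = Pow(Add(Mul(Add(5, -6), Mul(-1, Add(1, 0))), 43), 2) = Pow(Add(Mul(-1, Mul(-1, 1)), 43), 2) = Pow(Add(Mul(-1, -1), 43), 2) = Pow(Add(1, 43), 2) = Pow(44, 2) = 1936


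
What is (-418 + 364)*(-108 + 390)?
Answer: -15228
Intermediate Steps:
(-418 + 364)*(-108 + 390) = -54*282 = -15228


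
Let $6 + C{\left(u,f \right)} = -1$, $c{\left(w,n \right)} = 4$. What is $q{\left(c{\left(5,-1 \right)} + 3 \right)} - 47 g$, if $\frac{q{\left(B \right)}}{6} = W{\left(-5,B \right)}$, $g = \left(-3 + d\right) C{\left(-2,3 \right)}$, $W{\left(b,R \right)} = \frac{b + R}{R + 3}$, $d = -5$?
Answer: $- \frac{13154}{5} \approx -2630.8$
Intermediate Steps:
$W{\left(b,R \right)} = \frac{R + b}{3 + R}$
$C{\left(u,f \right)} = -7$ ($C{\left(u,f \right)} = -6 - 1 = -7$)
$g = 56$ ($g = \left(-3 - 5\right) \left(-7\right) = \left(-8\right) \left(-7\right) = 56$)
$q{\left(B \right)} = \frac{6 \left(-5 + B\right)}{3 + B}$ ($q{\left(B \right)} = 6 \frac{B - 5}{3 + B} = 6 \frac{-5 + B}{3 + B} = \frac{6 \left(-5 + B\right)}{3 + B}$)
$q{\left(c{\left(5,-1 \right)} + 3 \right)} - 47 g = \frac{6 \left(-5 + \left(4 + 3\right)\right)}{3 + \left(4 + 3\right)} - 2632 = \frac{6 \left(-5 + 7\right)}{3 + 7} - 2632 = 6 \cdot \frac{1}{10} \cdot 2 - 2632 = \frac{6}{5} - 2632 = - \frac{13154}{5}$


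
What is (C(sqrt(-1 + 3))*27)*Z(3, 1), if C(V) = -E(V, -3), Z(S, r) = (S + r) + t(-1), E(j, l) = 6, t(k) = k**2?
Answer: -810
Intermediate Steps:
Z(S, r) = 1 + S + r (Z(S, r) = (S + r) + (-1)**2 = (S + r) + 1 = 1 + S + r)
C(V) = -6 (C(V) = -1*6 = -6)
(C(sqrt(-1 + 3))*27)*Z(3, 1) = (-6*27)*(1 + 3 + 1) = -162*5 = -810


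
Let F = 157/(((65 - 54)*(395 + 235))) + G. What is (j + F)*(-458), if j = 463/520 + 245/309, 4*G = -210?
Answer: 431740096199/18558540 ≈ 23264.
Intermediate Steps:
G = -105/2 (G = (1/4)*(-210) = -105/2 ≈ -52.500)
j = 270467/160680 (j = 463*(1/520) + 245*(1/309) = 463/520 + 245/309 = 270467/160680 ≈ 1.6833)
F = -181834/3465 (F = 157/(((65 - 54)*(395 + 235))) - 105/2 = 157/((11*630)) - 105/2 = 157/6930 - 105/2 = -181834/3465 ≈ -52.477)
(j + F)*(-458) = (270467/160680 - 181834/3465)*(-458) = -1885327931/37117080*(-458) = 431740096199/18558540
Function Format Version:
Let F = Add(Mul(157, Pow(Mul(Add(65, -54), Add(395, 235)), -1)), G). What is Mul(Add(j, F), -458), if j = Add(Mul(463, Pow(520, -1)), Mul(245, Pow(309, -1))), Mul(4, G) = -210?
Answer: Rational(431740096199, 18558540) ≈ 23264.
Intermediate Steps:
G = Rational(-105, 2) (G = Mul(Rational(1, 4), -210) = Rational(-105, 2) ≈ -52.500)
j = Rational(270467, 160680) (j = Add(Mul(463, Rational(1, 520)), Mul(245, Rational(1, 309))) = Add(Rational(463, 520), Rational(245, 309)) = Rational(270467, 160680) ≈ 1.6833)
F = Rational(-181834, 3465) (F = Add(Mul(157, Pow(Mul(Add(65, -54), Add(395, 235)), -1)), Rational(-105, 2)) = Add(Mul(157, Pow(Mul(11, 630), -1)), Rational(-105, 2)) = Add(Mul(157, Pow(6930, -1)), Rational(-105, 2)) = Add(Mul(157, Rational(1, 6930)), Rational(-105, 2)) = Add(Rational(157, 6930), Rational(-105, 2)) = Rational(-181834, 3465) ≈ -52.477)
Mul(Add(j, F), -458) = Mul(Add(Rational(270467, 160680), Rational(-181834, 3465)), -458) = Mul(Rational(-1885327931, 37117080), -458) = Rational(431740096199, 18558540)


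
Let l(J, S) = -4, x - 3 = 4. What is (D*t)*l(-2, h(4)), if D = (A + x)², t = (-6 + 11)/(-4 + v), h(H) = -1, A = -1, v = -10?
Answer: 360/7 ≈ 51.429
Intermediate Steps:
x = 7 (x = 3 + 4 = 7)
t = -5/14 (t = (-6 + 11)/(-4 - 10) = 5/(-14) = 5*(-1/14) = -5/14 ≈ -0.35714)
D = 36 (D = (-1 + 7)² = 6² = 36)
(D*t)*l(-2, h(4)) = (36*(-5/14))*(-4) = -90/7*(-4) = 360/7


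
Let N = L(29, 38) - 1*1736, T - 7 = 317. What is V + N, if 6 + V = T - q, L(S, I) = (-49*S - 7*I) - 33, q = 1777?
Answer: -4915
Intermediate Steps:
T = 324 (T = 7 + 317 = 324)
L(S, I) = -33 - 49*S - 7*I
V = -1459 (V = -6 + (324 - 1*1777) = -6 + (324 - 1777) = -6 - 1453 = -1459)
N = -3456 (N = (-33 - 49*29 - 7*38) - 1*1736 = (-33 - 1421 - 266) - 1736 = -1720 - 1736 = -3456)
V + N = -1459 - 3456 = -4915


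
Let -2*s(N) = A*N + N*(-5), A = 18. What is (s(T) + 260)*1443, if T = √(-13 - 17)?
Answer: 375180 - 18759*I*√30/2 ≈ 3.7518e+5 - 51374.0*I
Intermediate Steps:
T = I*√30 (T = √(-30) = I*√30 ≈ 5.4772*I)
s(N) = -13*N/2 (s(N) = -(18*N + N*(-5))/2 = -(18*N - 5*N)/2 = -13*N/2)
(s(T) + 260)*1443 = (-13*I*√30/2 + 260)*1443 = (260 - 13*I*√30/2)*1443 = 375180 - 18759*I*√30/2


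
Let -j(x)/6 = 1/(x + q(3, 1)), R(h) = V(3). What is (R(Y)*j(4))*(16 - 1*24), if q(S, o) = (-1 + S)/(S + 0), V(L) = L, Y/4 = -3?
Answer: 216/7 ≈ 30.857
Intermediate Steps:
Y = -12 (Y = 4*(-3) = -12)
R(h) = 3
q(S, o) = (-1 + S)/S
j(x) = -6/(⅔ + x) (j(x) = -6/(x + (-1 + 3)/3) = -6/(x + (⅓)*2) = -6/(x + ⅔) = -6/(⅔ + x))
(R(Y)*j(4))*(16 - 1*24) = (3*(-18/(2 + 3*4)))*(16 - 1*24) = (3*(-18/(2 + 12)))*(16 - 24) = (3*(-18/14))*(-8) = (3*(-18*1/14))*(-8) = (3*(-9/7))*(-8) = -27/7*(-8) = 216/7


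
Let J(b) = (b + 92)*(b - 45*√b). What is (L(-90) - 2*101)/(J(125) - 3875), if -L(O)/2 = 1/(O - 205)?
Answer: 119176/288753375 + 417116*√5/481255625 ≈ 0.0023508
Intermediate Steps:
L(O) = -2/(-205 + O) (L(O) = -2/(O - 205) = -2/(-205 + O))
J(b) = (92 + b)*(b - 45*√b)
(L(-90) - 2*101)/(J(125) - 3875) = (-2/(-205 - 90) - 2*101)/((125² - 20700*√5 - 28125*√5 + 92*125) - 3875) = (-2/(-295) - 202)/((15625 - 20700*√5 - 28125*√5 + 11500) - 3875) = (-2*(-1/295) - 202)/((15625 - 20700*√5 - 28125*√5 + 11500) - 3875) = (2/295 - 202)/((27125 - 48825*√5) - 3875) = -59588/(295*(23250 - 48825*√5))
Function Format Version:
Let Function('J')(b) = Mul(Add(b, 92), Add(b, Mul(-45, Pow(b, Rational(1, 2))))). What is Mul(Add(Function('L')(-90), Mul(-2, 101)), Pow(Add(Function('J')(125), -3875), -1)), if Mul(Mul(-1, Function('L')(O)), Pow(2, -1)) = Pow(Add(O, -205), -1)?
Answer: Add(Rational(119176, 288753375), Mul(Rational(417116, 481255625), Pow(5, Rational(1, 2)))) ≈ 0.0023508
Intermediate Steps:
Function('L')(O) = Mul(-2, Pow(Add(-205, O), -1)) (Function('L')(O) = Mul(-2, Pow(Add(O, -205), -1)) = Mul(-2, Pow(Add(-205, O), -1)))
Function('J')(b) = Mul(Add(92, b), Add(b, Mul(-45, Pow(b, Rational(1, 2)))))
Mul(Add(Function('L')(-90), Mul(-2, 101)), Pow(Add(Function('J')(125), -3875), -1)) = Mul(Add(Mul(-2, Pow(Add(-205, -90), -1)), Mul(-2, 101)), Pow(Add(Add(Pow(125, 2), Mul(-4140, Pow(125, Rational(1, 2))), Mul(-45, Pow(125, Rational(3, 2))), Mul(92, 125)), -3875), -1)) = Mul(Add(Mul(-2, Pow(-295, -1)), -202), Pow(Add(Add(15625, Mul(-4140, Mul(5, Pow(5, Rational(1, 2)))), Mul(-45, Mul(625, Pow(5, Rational(1, 2)))), 11500), -3875), -1)) = Mul(Add(Mul(-2, Rational(-1, 295)), -202), Pow(Add(Add(15625, Mul(-20700, Pow(5, Rational(1, 2))), Mul(-28125, Pow(5, Rational(1, 2))), 11500), -3875), -1)) = Mul(Add(Rational(2, 295), -202), Pow(Add(Add(27125, Mul(-48825, Pow(5, Rational(1, 2)))), -3875), -1)) = Mul(Rational(-59588, 295), Pow(Add(23250, Mul(-48825, Pow(5, Rational(1, 2)))), -1))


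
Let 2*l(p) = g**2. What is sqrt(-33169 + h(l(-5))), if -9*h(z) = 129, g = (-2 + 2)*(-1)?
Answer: 5*I*sqrt(11946)/3 ≈ 182.16*I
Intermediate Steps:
g = 0 (g = 0*(-1) = 0)
l(p) = 0 (l(p) = (1/2)*0**2 = (1/2)*0 = 0)
h(z) = -43/3 (h(z) = -1/9*129 = -43/3)
sqrt(-33169 + h(l(-5))) = sqrt(-33169 - 43/3) = sqrt(-99550/3) = 5*I*sqrt(11946)/3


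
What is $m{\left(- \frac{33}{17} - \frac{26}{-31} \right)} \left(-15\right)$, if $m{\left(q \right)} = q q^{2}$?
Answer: $\frac{2941844115}{146363183} \approx 20.1$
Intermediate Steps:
$m{\left(q \right)} = q^{3}$
$m{\left(- \frac{33}{17} - \frac{26}{-31} \right)} \left(-15\right) = \left(- \frac{33}{17} - \frac{26}{-31}\right)^{3} \left(-15\right) = \left(\left(-33\right) \frac{1}{17} - - \frac{26}{31}\right)^{3} \left(-15\right) = \left(- \frac{33}{17} + \frac{26}{31}\right)^{3} \left(-15\right) = \left(- \frac{581}{527}\right)^{3} \left(-15\right) = \left(- \frac{196122941}{146363183}\right) \left(-15\right) = \frac{2941844115}{146363183}$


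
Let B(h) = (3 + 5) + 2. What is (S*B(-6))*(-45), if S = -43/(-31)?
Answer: -19350/31 ≈ -624.19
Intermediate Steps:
B(h) = 10 (B(h) = 8 + 2 = 10)
S = 43/31 (S = -43*(-1/31) = 43/31 ≈ 1.3871)
(S*B(-6))*(-45) = ((43/31)*10)*(-45) = (430/31)*(-45) = -19350/31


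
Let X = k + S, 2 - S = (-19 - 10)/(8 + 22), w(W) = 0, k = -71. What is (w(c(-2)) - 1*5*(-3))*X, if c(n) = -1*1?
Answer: -2041/2 ≈ -1020.5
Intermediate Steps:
c(n) = -1
S = 89/30 (S = 2 - (-19 - 10)/(8 + 22) = 2 - (-29)/30 = 2 - 1*(-29/30) = 2 + 29/30 = 89/30 ≈ 2.9667)
X = -2041/30 (X = -71 + 89/30 = -2041/30 ≈ -68.033)
(w(c(-2)) - 1*5*(-3))*X = (0 - 1*5*(-3))*(-2041/30) = (0 - 5*(-3))*(-2041/30) = (0 + 15)*(-2041/30) = 15*(-2041/30) = -2041/2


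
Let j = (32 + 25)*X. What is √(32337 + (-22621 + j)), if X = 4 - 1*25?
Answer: √8519 ≈ 92.298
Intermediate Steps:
X = -21 (X = 4 - 25 = -21)
j = -1197 (j = (32 + 25)*(-21) = 57*(-21) = -1197)
√(32337 + (-22621 + j)) = √(32337 + (-22621 - 1197)) = √(32337 - 23818) = √8519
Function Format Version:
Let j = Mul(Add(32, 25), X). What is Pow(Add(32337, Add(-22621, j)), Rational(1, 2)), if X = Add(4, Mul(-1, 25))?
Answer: Pow(8519, Rational(1, 2)) ≈ 92.298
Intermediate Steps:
X = -21 (X = Add(4, -25) = -21)
j = -1197 (j = Mul(Add(32, 25), -21) = Mul(57, -21) = -1197)
Pow(Add(32337, Add(-22621, j)), Rational(1, 2)) = Pow(Add(32337, Add(-22621, -1197)), Rational(1, 2)) = Pow(Add(32337, -23818), Rational(1, 2)) = Pow(8519, Rational(1, 2))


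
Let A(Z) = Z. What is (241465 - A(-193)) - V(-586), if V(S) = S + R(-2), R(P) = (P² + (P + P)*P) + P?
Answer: 242234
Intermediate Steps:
R(P) = P + 3*P² (R(P) = (P² + (2*P)*P) + P = (P² + 2*P²) + P = 3*P² + P = P + 3*P²)
V(S) = 10 + S (V(S) = S - 2*(1 + 3*(-2)) = S - 2*(1 - 6) = S - 2*(-5) = S + 10 = 10 + S)
(241465 - A(-193)) - V(-586) = (241465 - 1*(-193)) - (10 - 586) = (241465 + 193) - 1*(-576) = 241658 + 576 = 242234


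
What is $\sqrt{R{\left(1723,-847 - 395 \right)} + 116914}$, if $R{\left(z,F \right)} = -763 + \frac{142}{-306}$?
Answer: $\frac{2 \sqrt{75526886}}{51} \approx 340.81$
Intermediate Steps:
$R{\left(z,F \right)} = - \frac{116810}{153}$ ($R{\left(z,F \right)} = -763 + 142 \left(- \frac{1}{306}\right) = -763 - \frac{71}{153} = - \frac{116810}{153}$)
$\sqrt{R{\left(1723,-847 - 395 \right)} + 116914} = \sqrt{- \frac{116810}{153} + 116914} = \sqrt{\frac{17771032}{153}} = \frac{2 \sqrt{75526886}}{51}$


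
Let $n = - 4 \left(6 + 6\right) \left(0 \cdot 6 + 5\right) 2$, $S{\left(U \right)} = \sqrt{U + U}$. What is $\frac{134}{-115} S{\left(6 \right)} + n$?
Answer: $-480 - \frac{268 \sqrt{3}}{115} \approx -484.04$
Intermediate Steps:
$S{\left(U \right)} = \sqrt{2} \sqrt{U}$ ($S{\left(U \right)} = \sqrt{2 U} = \sqrt{2} \sqrt{U}$)
$n = -480$ ($n = - 4 \cdot 12 \left(0 + 5\right) 2 = - 4 \cdot 12 \cdot 5 \cdot 2 = \left(-4\right) 60 \cdot 2 = \left(-240\right) 2 = -480$)
$\frac{134}{-115} S{\left(6 \right)} + n = \frac{134}{-115} \sqrt{2} \sqrt{6} - 480 = 134 \left(- \frac{1}{115}\right) 2 \sqrt{3} - 480 = - \frac{134 \cdot 2 \sqrt{3}}{115} - 480 = - \frac{268 \sqrt{3}}{115} - 480 = -480 - \frac{268 \sqrt{3}}{115}$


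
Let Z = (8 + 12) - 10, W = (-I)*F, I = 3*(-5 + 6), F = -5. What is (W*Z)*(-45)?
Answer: -6750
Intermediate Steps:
I = 3 (I = 3*1 = 3)
W = 15 (W = -1*3*(-5) = -3*(-5) = 15)
Z = 10 (Z = 20 - 10 = 10)
(W*Z)*(-45) = (15*10)*(-45) = 150*(-45) = -6750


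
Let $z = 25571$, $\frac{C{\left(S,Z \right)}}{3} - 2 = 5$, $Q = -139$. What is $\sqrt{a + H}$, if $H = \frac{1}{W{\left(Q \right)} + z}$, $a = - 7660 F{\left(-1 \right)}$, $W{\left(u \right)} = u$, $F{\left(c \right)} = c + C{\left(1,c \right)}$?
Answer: $\frac{i \sqrt{85716012778}}{748} \approx 391.41 i$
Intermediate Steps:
$C{\left(S,Z \right)} = 21$ ($C{\left(S,Z \right)} = 6 + 3 \cdot 5 = 6 + 15 = 21$)
$F{\left(c \right)} = 21 + c$ ($F{\left(c \right)} = c + 21 = 21 + c$)
$a = -153200$ ($a = - 7660 \left(21 - 1\right) = \left(-7660\right) 20 = -153200$)
$H = \frac{1}{25432}$ ($H = \frac{1}{-139 + 25571} = \frac{1}{25432} \approx 3.9321 \cdot 10^{-5}$)
$\sqrt{a + H} = \sqrt{-153200 + \frac{1}{25432}} = \sqrt{- \frac{3896182399}{25432}} = \frac{i \sqrt{85716012778}}{748}$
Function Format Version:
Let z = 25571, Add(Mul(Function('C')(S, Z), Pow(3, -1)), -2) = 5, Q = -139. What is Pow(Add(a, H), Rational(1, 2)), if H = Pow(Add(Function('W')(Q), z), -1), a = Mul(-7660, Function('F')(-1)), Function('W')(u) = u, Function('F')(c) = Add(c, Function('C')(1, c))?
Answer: Mul(Rational(1, 748), I, Pow(85716012778, Rational(1, 2))) ≈ Mul(391.41, I)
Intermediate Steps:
Function('C')(S, Z) = 21 (Function('C')(S, Z) = Add(6, Mul(3, 5)) = Add(6, 15) = 21)
Function('F')(c) = Add(21, c) (Function('F')(c) = Add(c, 21) = Add(21, c))
a = -153200 (a = Mul(-7660, Add(21, -1)) = Mul(-7660, 20) = -153200)
H = Rational(1, 25432) (H = Pow(Add(-139, 25571), -1) = Pow(25432, -1) = Rational(1, 25432) ≈ 3.9321e-5)
Pow(Add(a, H), Rational(1, 2)) = Pow(Add(-153200, Rational(1, 25432)), Rational(1, 2)) = Pow(Rational(-3896182399, 25432), Rational(1, 2)) = Mul(Rational(1, 748), I, Pow(85716012778, Rational(1, 2)))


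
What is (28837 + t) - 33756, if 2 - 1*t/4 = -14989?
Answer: 55045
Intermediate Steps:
t = 59964 (t = 8 - 4*(-14989) = 8 + 59956 = 59964)
(28837 + t) - 33756 = (28837 + 59964) - 33756 = 88801 - 33756 = 55045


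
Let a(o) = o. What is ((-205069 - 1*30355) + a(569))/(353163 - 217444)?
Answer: -234855/135719 ≈ -1.7304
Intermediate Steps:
((-205069 - 1*30355) + a(569))/(353163 - 217444) = ((-205069 - 1*30355) + 569)/(353163 - 217444) = ((-205069 - 30355) + 569)/135719 = (-235424 + 569)*(1/135719) = -234855*1/135719 = -234855/135719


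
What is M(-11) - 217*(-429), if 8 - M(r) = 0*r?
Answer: 93101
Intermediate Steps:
M(r) = 8 (M(r) = 8 - 0*r = 8 - 1*0 = 8 + 0 = 8)
M(-11) - 217*(-429) = 8 - 217*(-429) = 8 + 93093 = 93101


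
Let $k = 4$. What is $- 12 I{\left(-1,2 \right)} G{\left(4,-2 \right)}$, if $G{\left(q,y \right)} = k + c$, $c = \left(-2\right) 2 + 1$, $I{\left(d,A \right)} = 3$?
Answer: $-36$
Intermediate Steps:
$c = -3$ ($c = -4 + 1 = -3$)
$G{\left(q,y \right)} = 1$ ($G{\left(q,y \right)} = 4 - 3 = 1$)
$- 12 I{\left(-1,2 \right)} G{\left(4,-2 \right)} = \left(-12\right) 3 \cdot 1 = \left(-36\right) 1 = -36$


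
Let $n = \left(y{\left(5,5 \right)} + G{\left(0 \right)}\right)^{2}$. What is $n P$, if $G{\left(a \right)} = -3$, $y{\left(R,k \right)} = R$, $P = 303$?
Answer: $1212$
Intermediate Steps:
$n = 4$ ($n = \left(5 - 3\right)^{2} = 2^{2} = 4$)
$n P = 4 \cdot 303 = 1212$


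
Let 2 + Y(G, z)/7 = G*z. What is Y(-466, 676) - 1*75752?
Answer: -2280878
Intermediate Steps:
Y(G, z) = -14 + 7*G*z (Y(G, z) = -14 + 7*(G*z) = -14 + 7*G*z)
Y(-466, 676) - 1*75752 = (-14 + 7*(-466)*676) - 1*75752 = (-14 - 2205112) - 75752 = -2205126 - 75752 = -2280878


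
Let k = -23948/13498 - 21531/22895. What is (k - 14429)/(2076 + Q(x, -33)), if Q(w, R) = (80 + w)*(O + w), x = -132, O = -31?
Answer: -278745600218/203809710245 ≈ -1.3677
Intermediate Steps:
Q(w, R) = (-31 + w)*(80 + w) (Q(w, R) = (80 + w)*(-31 + w) = (-31 + w)*(80 + w))
k = -419457449/154518355 (k = -23948*1/13498 - 21531*1/22895 = -11974/6749 - 21531/22895 = -419457449/154518355 ≈ -2.7146)
(k - 14429)/(2076 + Q(x, -33)) = (-419457449/154518355 - 14429)/(2076 + (-2480 + (-132)² + 49*(-132))) = -2229964801744/(154518355*(2076 + (-2480 + 17424 - 6468))) = -2229964801744/(154518355*(2076 + 8476)) = -2229964801744/154518355/10552 = -2229964801744/154518355*1/10552 = -278745600218/203809710245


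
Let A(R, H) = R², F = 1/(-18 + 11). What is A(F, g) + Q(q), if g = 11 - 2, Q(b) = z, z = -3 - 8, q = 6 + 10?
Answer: -538/49 ≈ -10.980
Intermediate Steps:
q = 16
F = -⅐ (F = 1/(-7) = -⅐ ≈ -0.14286)
z = -11
Q(b) = -11
g = 9
A(F, g) + Q(q) = (-⅐)² - 11 = 1/49 - 11 = -538/49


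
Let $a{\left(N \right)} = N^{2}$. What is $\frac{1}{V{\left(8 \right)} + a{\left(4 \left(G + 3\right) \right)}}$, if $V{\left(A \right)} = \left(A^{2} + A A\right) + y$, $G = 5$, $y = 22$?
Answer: $\frac{1}{1174} \approx 0.00085179$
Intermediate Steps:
$V{\left(A \right)} = 22 + 2 A^{2}$ ($V{\left(A \right)} = \left(A^{2} + A A\right) + 22 = \left(A^{2} + A^{2}\right) + 22 = 2 A^{2} + 22 = 22 + 2 A^{2}$)
$\frac{1}{V{\left(8 \right)} + a{\left(4 \left(G + 3\right) \right)}} = \frac{1}{\left(22 + 2 \cdot 8^{2}\right) + \left(4 \left(5 + 3\right)\right)^{2}} = \frac{1}{\left(22 + 2 \cdot 64\right) + \left(4 \cdot 8\right)^{2}} = \frac{1}{\left(22 + 128\right) + 32^{2}} = \frac{1}{150 + 1024} = \frac{1}{1174}$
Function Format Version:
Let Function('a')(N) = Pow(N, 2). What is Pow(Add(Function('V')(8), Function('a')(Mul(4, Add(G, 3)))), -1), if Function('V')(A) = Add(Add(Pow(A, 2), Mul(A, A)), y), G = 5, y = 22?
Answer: Rational(1, 1174) ≈ 0.00085179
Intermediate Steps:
Function('V')(A) = Add(22, Mul(2, Pow(A, 2))) (Function('V')(A) = Add(Add(Pow(A, 2), Mul(A, A)), 22) = Add(Add(Pow(A, 2), Pow(A, 2)), 22) = Add(Mul(2, Pow(A, 2)), 22) = Add(22, Mul(2, Pow(A, 2))))
Pow(Add(Function('V')(8), Function('a')(Mul(4, Add(G, 3)))), -1) = Pow(Add(Add(22, Mul(2, Pow(8, 2))), Pow(Mul(4, Add(5, 3)), 2)), -1) = Pow(Add(Add(22, Mul(2, 64)), Pow(Mul(4, 8), 2)), -1) = Pow(Add(Add(22, 128), Pow(32, 2)), -1) = Pow(Add(150, 1024), -1) = Pow(1174, -1) = Rational(1, 1174)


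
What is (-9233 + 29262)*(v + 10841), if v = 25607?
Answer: 730016992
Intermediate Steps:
(-9233 + 29262)*(v + 10841) = (-9233 + 29262)*(25607 + 10841) = 20029*36448 = 730016992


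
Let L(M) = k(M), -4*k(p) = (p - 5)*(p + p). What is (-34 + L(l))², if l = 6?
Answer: 1369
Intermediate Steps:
k(p) = -p*(-5 + p)/2 (k(p) = -(p - 5)*(p + p)/4 = -(-5 + p)*2*p/4 = -p*(-5 + p)/2)
L(M) = M*(5 - M)/2
(-34 + L(l))² = (-34 + (½)*6*(5 - 1*6))² = (-34 + (½)*6*(5 - 6))² = (-34 + (½)*6*(-1))² = (-34 - 3)² = (-37)² = 1369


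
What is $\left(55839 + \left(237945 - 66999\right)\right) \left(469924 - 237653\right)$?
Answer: $52675578735$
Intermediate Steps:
$\left(55839 + \left(237945 - 66999\right)\right) \left(469924 - 237653\right) = \left(55839 + \left(237945 - 66999\right)\right) 232271 = \left(55839 + 170946\right) 232271 = 226785 \cdot 232271 = 52675578735$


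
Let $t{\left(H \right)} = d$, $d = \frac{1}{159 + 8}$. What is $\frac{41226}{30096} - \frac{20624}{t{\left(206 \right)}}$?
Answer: $- \frac{17276140457}{5016} \approx -3.4442 \cdot 10^{6}$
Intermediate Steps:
$d = \frac{1}{167} \approx 0.005988$
$t{\left(H \right)} = \frac{1}{167}$
$\frac{41226}{30096} - \frac{20624}{t{\left(206 \right)}} = \frac{41226}{30096} - 20624 \frac{1}{\frac{1}{167}} = 41226 \cdot \frac{1}{30096} - 3444208 = \frac{6871}{5016} - 3444208 = - \frac{17276140457}{5016}$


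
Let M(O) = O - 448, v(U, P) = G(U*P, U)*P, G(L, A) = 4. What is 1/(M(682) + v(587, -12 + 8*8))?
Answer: 1/442 ≈ 0.0022624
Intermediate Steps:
v(U, P) = 4*P
M(O) = -448 + O
1/(M(682) + v(587, -12 + 8*8)) = 1/((-448 + 682) + 4*(-12 + 8*8)) = 1/(234 + 4*(-12 + 64)) = 1/(234 + 4*52) = 1/(234 + 208) = 1/442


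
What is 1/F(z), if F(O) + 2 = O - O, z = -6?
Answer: -½ ≈ -0.50000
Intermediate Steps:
F(O) = -2 (F(O) = -2 + (O - O) = -2 + 0 = -2)
1/F(z) = 1/(-2) = -½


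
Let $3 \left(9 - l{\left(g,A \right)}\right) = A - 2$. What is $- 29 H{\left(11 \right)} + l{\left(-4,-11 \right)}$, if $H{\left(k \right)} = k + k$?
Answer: $- \frac{1874}{3} \approx -624.67$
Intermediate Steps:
$H{\left(k \right)} = 2 k$
$l{\left(g,A \right)} = \frac{29}{3} - \frac{A}{3}$ ($l{\left(g,A \right)} = 9 - \frac{A - 2}{3} = 9 - \frac{-2 + A}{3} = 9 - \left(- \frac{2}{3} + \frac{A}{3}\right) = \frac{29}{3} - \frac{A}{3}$)
$- 29 H{\left(11 \right)} + l{\left(-4,-11 \right)} = - 29 \cdot 2 \cdot 11 + \left(\frac{29}{3} - - \frac{11}{3}\right) = \left(-29\right) 22 + \left(\frac{29}{3} + \frac{11}{3}\right) = -638 + \frac{40}{3} = - \frac{1874}{3}$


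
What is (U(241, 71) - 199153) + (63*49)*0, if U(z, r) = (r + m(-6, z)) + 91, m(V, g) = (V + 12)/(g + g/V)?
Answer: -239784119/1205 ≈ -1.9899e+5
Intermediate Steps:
m(V, g) = (12 + V)/(g + g/V)
U(z, r) = 91 + r + 36/(5*z) (U(z, r) = (r - 6*(12 - 6)/(z*(1 - 6))) + 91 = (r - 6*6/(z*(-5))) + 91 = (r - 6*(-⅕)*6/z) + 91 = (r + 36/(5*z)) + 91 = 91 + r + 36/(5*z))
(U(241, 71) - 199153) + (63*49)*0 = ((91 + 71 + (36/5)/241) - 199153) + (63*49)*0 = ((91 + 71 + (36/5)*(1/241)) - 199153) + 3087*0 = ((91 + 71 + 36/1205) - 199153) + 0 = (195246/1205 - 199153) + 0 = -239784119/1205 + 0 = -239784119/1205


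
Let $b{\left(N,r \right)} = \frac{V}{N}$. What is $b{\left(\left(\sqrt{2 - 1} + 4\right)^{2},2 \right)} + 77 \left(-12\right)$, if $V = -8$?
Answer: $- \frac{23108}{25} \approx -924.32$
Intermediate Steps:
$b{\left(N,r \right)} = - \frac{8}{N}$
$b{\left(\left(\sqrt{2 - 1} + 4\right)^{2},2 \right)} + 77 \left(-12\right) = - \frac{8}{\left(\sqrt{2 - 1} + 4\right)^{2}} + 77 \left(-12\right) = - \frac{8}{\left(\sqrt{1} + 4\right)^{2}} - 924 = - \frac{8}{\left(1 + 4\right)^{2}} - 924 = - \frac{8}{5^{2}} - 924 = - \frac{8}{25} - 924 = - \frac{23108}{25}$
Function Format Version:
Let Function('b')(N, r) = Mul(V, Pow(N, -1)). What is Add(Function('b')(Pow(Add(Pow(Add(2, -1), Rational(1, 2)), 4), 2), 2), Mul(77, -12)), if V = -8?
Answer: Rational(-23108, 25) ≈ -924.32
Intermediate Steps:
Function('b')(N, r) = Mul(-8, Pow(N, -1))
Add(Function('b')(Pow(Add(Pow(Add(2, -1), Rational(1, 2)), 4), 2), 2), Mul(77, -12)) = Add(Mul(-8, Pow(Pow(Add(Pow(Add(2, -1), Rational(1, 2)), 4), 2), -1)), Mul(77, -12)) = Add(Mul(-8, Pow(Pow(Add(Pow(1, Rational(1, 2)), 4), 2), -1)), -924) = Add(Mul(-8, Pow(Pow(Add(1, 4), 2), -1)), -924) = Add(Mul(-8, Pow(Pow(5, 2), -1)), -924) = Add(Mul(-8, Pow(25, -1)), -924) = Add(Mul(-8, Rational(1, 25)), -924) = Add(Rational(-8, 25), -924) = Rational(-23108, 25)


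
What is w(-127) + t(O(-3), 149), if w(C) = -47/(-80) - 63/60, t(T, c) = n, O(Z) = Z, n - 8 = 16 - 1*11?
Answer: 1003/80 ≈ 12.538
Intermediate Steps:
n = 13 (n = 8 + (16 - 1*11) = 8 + (16 - 11) = 8 + 5 = 13)
t(T, c) = 13
w(C) = -37/80 (w(C) = -47*(-1/80) - 63*1/60 = 47/80 - 21/20 = -37/80)
w(-127) + t(O(-3), 149) = -37/80 + 13 = 1003/80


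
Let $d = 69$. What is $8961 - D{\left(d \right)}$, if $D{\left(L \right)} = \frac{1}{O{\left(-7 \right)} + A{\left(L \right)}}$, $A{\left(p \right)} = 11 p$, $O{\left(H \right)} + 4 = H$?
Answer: $\frac{6702827}{748} \approx 8961.0$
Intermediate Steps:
$O{\left(H \right)} = -4 + H$
$D{\left(L \right)} = \frac{1}{-11 + 11 L}$ ($D{\left(L \right)} = \frac{1}{\left(-4 - 7\right) + 11 L} = \frac{1}{-11 + 11 L}$)
$8961 - D{\left(d \right)} = 8961 - \frac{1}{11 \left(-1 + 69\right)} = 8961 - \frac{1}{11 \cdot 68} = 8961 - \frac{1}{11} \cdot \frac{1}{68} = 8961 - \frac{1}{748} = \frac{6702827}{748}$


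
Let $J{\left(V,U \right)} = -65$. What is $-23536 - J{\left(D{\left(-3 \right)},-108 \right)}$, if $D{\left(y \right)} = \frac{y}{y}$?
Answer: $-23471$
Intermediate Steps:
$D{\left(y \right)} = 1$
$-23536 - J{\left(D{\left(-3 \right)},-108 \right)} = -23536 - -65 = -23536 + 65 = -23471$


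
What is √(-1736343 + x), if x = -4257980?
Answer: I*√5994323 ≈ 2448.3*I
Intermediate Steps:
√(-1736343 + x) = √(-1736343 - 4257980) = √(-5994323) = I*√5994323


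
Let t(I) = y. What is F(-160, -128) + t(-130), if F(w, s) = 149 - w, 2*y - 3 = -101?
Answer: 260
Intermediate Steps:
y = -49 (y = 3/2 + (½)*(-101) = 3/2 - 101/2 = -49)
t(I) = -49
F(-160, -128) + t(-130) = (149 - 1*(-160)) - 49 = (149 + 160) - 49 = 309 - 49 = 260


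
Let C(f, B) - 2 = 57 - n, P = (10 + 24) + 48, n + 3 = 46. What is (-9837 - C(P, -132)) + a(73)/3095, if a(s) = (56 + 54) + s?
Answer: -30494852/3095 ≈ -9852.9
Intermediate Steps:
n = 43 (n = -3 + 46 = 43)
P = 82 (P = 34 + 48 = 82)
a(s) = 110 + s
C(f, B) = 16 (C(f, B) = 2 + (57 - 1*43) = 2 + (57 - 43) = 2 + 14 = 16)
(-9837 - C(P, -132)) + a(73)/3095 = (-9837 - 1*16) + (110 + 73)/3095 = (-9837 - 16) + 183*(1/3095) = -9853 + 183/3095 = -30494852/3095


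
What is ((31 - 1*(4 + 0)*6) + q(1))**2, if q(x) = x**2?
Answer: 64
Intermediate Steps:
((31 - 1*(4 + 0)*6) + q(1))**2 = ((31 - 1*(4 + 0)*6) + 1**2)**2 = ((31 - 1*4*6) + 1)**2 = ((31 - 4*6) + 1)**2 = ((31 - 1*24) + 1)**2 = ((31 - 24) + 1)**2 = (7 + 1)**2 = 8**2 = 64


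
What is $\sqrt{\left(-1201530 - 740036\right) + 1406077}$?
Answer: $i \sqrt{535489} \approx 731.77 i$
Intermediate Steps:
$\sqrt{\left(-1201530 - 740036\right) + 1406077} = \sqrt{-1941566 + 1406077} = \sqrt{-535489} = i \sqrt{535489}$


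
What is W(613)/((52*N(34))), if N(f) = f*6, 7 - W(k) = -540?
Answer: 547/10608 ≈ 0.051565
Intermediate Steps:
W(k) = 547 (W(k) = 7 - 1*(-540) = 7 + 540 = 547)
N(f) = 6*f
W(613)/((52*N(34))) = 547/((52*(6*34))) = 547/((52*204)) = 547/10608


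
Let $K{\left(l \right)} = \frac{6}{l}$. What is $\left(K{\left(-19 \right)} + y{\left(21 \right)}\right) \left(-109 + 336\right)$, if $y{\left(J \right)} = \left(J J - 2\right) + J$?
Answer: $\frac{1982618}{19} \approx 1.0435 \cdot 10^{5}$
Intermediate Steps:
$y{\left(J \right)} = -2 + J + J^{2}$ ($y{\left(J \right)} = \left(J^{2} - 2\right) + J = \left(-2 + J^{2}\right) + J = -2 + J + J^{2}$)
$\left(K{\left(-19 \right)} + y{\left(21 \right)}\right) \left(-109 + 336\right) = \left(\frac{6}{-19} + \left(-2 + 21 + 21^{2}\right)\right) \left(-109 + 336\right) = \left(6 \left(- \frac{1}{19}\right) + \left(-2 + 21 + 441\right)\right) 227 = \left(- \frac{6}{19} + 460\right) 227 = \frac{8734}{19} \cdot 227 = \frac{1982618}{19}$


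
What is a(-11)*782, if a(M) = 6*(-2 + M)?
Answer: -60996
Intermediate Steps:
a(M) = -12 + 6*M
a(-11)*782 = (-12 + 6*(-11))*782 = (-12 - 66)*782 = -78*782 = -60996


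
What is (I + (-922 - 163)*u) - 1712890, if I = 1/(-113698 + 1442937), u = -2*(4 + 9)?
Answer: -2239342358519/1329239 ≈ -1.6847e+6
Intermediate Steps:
u = -26 (u = -2*13 = -26)
I = 1/1329239 ≈ 7.5231e-7
(I + (-922 - 163)*u) - 1712890 = (1/1329239 + (-922 - 163)*(-26)) - 1712890 = (1/1329239 - 1085*(-26)) - 1712890 = (1/1329239 + 28210) - 1712890 = 37497832191/1329239 - 1712890 = -2239342358519/1329239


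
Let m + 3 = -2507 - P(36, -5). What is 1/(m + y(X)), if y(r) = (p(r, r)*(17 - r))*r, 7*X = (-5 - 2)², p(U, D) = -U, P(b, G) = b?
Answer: -1/3036 ≈ -0.00032938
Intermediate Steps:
m = -2546 (m = -3 + (-2507 - 1*36) = -3 + (-2507 - 36) = -3 - 2543 = -2546)
X = 7 (X = (-5 - 2)²/7 = (⅐)*(-7)² = (⅐)*49 = 7)
y(r) = -r²*(17 - r) (y(r) = ((-r)*(17 - r))*r = (-r*(17 - r))*r = -r²*(17 - r))
1/(m + y(X)) = 1/(-2546 + 7²*(-17 + 7)) = 1/(-2546 + 49*(-10)) = 1/(-2546 - 490) = 1/(-3036) = -1/3036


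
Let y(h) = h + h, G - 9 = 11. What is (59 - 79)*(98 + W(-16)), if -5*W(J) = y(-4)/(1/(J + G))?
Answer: -2088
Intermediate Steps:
G = 20 (G = 9 + 11 = 20)
y(h) = 2*h
W(J) = 32 + 8*J/5 (W(J) = -2*(-4)/(5*(1/(J + 20))) = -(-8)/(5*(1/(20 + J))) = -(-8)*(20 + J)/5 = -(-160 - 8*J)/5 = 32 + 8*J/5)
(59 - 79)*(98 + W(-16)) = (59 - 79)*(98 + (32 + (8/5)*(-16))) = -20*(98 + (32 - 128/5)) = -20*(98 + 32/5) = -20*522/5 = -2088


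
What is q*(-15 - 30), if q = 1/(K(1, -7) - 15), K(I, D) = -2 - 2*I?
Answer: 45/19 ≈ 2.3684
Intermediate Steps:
q = -1/19 (q = 1/((-2 - 2*1) - 15) = 1/((-2 - 2) - 15) = 1/(-4 - 15) = 1/(-19) = -1/19 ≈ -0.052632)
q*(-15 - 30) = -(-15 - 30)/19 = -1/19*(-45) = 45/19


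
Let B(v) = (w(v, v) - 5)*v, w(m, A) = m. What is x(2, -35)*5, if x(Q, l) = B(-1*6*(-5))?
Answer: 3750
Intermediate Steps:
B(v) = v*(-5 + v) (B(v) = (v - 5)*v = (-5 + v)*v = v*(-5 + v))
x(Q, l) = 750 (x(Q, l) = (-1*6*(-5))*(-5 - 1*6*(-5)) = (-6*(-5))*(-5 - 6*(-5)) = 30*(-5 + 30) = 30*25 = 750)
x(2, -35)*5 = 750*5 = 3750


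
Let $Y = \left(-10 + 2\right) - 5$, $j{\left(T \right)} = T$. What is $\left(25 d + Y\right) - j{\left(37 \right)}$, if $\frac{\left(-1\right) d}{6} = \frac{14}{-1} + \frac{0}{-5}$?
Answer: $2050$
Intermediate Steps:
$Y = -13$ ($Y = -8 - 5 = -13$)
$d = 84$ ($d = - 6 \left(\frac{14}{-1} + \frac{0}{-5}\right) = - 6 \left(14 \left(-1\right) + 0 \left(- \frac{1}{5}\right)\right) = - 6 \left(-14 + 0\right) = \left(-6\right) \left(-14\right) = 84$)
$\left(25 d + Y\right) - j{\left(37 \right)} = \left(25 \cdot 84 - 13\right) - 37 = \left(2100 - 13\right) - 37 = 2087 - 37 = 2050$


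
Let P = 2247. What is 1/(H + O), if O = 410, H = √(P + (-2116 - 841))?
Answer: 41/16881 - I*√710/168810 ≈ 0.0024288 - 0.00015784*I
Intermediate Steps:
H = I*√710 (H = √(2247 + (-2116 - 841)) = √(2247 - 2957) = √(-710) = I*√710 ≈ 26.646*I)
1/(H + O) = 1/(I*√710 + 410) = 1/(410 + I*√710)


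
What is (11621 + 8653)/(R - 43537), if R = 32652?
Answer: -20274/10885 ≈ -1.8626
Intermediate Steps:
(11621 + 8653)/(R - 43537) = (11621 + 8653)/(32652 - 43537) = 20274/(-10885) = 20274*(-1/10885) = -20274/10885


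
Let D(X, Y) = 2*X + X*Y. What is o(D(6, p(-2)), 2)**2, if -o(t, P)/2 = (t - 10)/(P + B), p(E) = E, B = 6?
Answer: 25/4 ≈ 6.2500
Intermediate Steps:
o(t, P) = -2*(-10 + t)/(6 + P) (o(t, P) = -2*(t - 10)/(P + 6) = -2*(-10 + t)/(6 + P))
o(D(6, p(-2)), 2)**2 = (2*(10 - 6*(2 - 2))/(6 + 2))**2 = (2*(10 - 6*0)/8)**2 = (2*(1/8)*(10 - 1*0))**2 = (2*(1/8)*(10 + 0))**2 = (2*(1/8)*10)**2 = (5/2)**2 = 25/4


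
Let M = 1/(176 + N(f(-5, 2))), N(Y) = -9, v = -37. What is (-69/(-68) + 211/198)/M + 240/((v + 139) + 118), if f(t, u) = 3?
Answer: 213289/612 ≈ 348.51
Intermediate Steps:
M = 1/167 (M = 1/(176 - 9) = 1/167 ≈ 0.0059880)
(-69/(-68) + 211/198)/M + 240/((v + 139) + 118) = (-69/(-68) + 211/198)/(1/167) + 240/((-37 + 139) + 118) = (-69*(-1/68) + 211*(1/198))*167 + 240/(102 + 118) = (69/68 + 211/198)*167 + 240/220 = (14005/6732)*167 + 240*(1/220) = 2338835/6732 + 12/11 = 213289/612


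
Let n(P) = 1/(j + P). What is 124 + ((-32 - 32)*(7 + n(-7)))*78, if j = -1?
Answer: -34196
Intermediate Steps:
n(P) = 1/(-1 + P)
124 + ((-32 - 32)*(7 + n(-7)))*78 = 124 + ((-32 - 32)*(7 + 1/(-1 - 7)))*78 = 124 - 64*(7 + 1/(-8))*78 = 124 - 64*(7 - ⅛)*78 = 124 - 64*55/8*78 = 124 - 440*78 = 124 - 34320 = -34196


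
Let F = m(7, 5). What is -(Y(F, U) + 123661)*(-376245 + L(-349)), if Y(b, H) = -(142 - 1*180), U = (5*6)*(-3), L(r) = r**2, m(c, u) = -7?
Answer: 31474468356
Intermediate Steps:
F = -7
U = -90 (U = 30*(-3) = -90)
Y(b, H) = 38 (Y(b, H) = -(142 - 180) = -1*(-38) = 38)
-(Y(F, U) + 123661)*(-376245 + L(-349)) = -(38 + 123661)*(-376245 + (-349)**2) = -123699*(-376245 + 121801) = -123699*(-254444) = -1*(-31474468356) = 31474468356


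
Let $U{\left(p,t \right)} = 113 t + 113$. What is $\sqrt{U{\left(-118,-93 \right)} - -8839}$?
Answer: $3 i \sqrt{173} \approx 39.459 i$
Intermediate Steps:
$U{\left(p,t \right)} = 113 + 113 t$
$\sqrt{U{\left(-118,-93 \right)} - -8839} = \sqrt{\left(113 + 113 \left(-93\right)\right) - -8839} = \sqrt{\left(113 - 10509\right) + \left(-374 + 9213\right)} = \sqrt{-10396 + 8839} = \sqrt{-1557} = 3 i \sqrt{173}$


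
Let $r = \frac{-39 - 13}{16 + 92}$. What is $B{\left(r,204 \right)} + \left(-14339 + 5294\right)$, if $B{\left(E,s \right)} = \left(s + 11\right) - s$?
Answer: $-9034$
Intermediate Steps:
$r = - \frac{13}{27}$ ($r = - \frac{52}{108} = \left(-52\right) \frac{1}{108} = - \frac{13}{27} \approx -0.48148$)
$B{\left(E,s \right)} = 11$ ($B{\left(E,s \right)} = \left(11 + s\right) - s = 11$)
$B{\left(r,204 \right)} + \left(-14339 + 5294\right) = 11 + \left(-14339 + 5294\right) = 11 - 9045 = -9034$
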